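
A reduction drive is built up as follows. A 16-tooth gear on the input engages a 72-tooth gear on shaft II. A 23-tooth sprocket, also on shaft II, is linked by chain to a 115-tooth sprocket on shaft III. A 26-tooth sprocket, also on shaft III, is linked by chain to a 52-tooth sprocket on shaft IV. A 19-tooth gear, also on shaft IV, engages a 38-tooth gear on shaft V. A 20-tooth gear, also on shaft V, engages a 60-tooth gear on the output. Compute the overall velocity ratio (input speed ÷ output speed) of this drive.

270

Each stage contributes driven/driver: gear mesh 72/16 = 4.5, chain 115/23 = 5, chain 52/26 = 2, gear mesh 38/19 = 2, gear mesh 60/20 = 3.
Overall: 4.5 × 5 × 2 × 2 × 3 = 270.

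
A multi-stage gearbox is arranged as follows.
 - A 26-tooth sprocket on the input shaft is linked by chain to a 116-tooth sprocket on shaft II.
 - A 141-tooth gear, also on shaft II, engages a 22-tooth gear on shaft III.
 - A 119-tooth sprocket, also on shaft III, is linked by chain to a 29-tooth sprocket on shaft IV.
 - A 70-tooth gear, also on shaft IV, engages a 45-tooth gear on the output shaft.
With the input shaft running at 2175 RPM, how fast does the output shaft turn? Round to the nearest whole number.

the input shaft → shaft II (chain, 116/26): 2175 ÷ 4.4615 = 487.5 RPM
shaft II → shaft III (gear mesh, 22/141): 487.5 ÷ 0.15603 = 3124.4 RPM
shaft III → shaft IV (chain, 29/119): 3124.4 ÷ 0.2437 = 12821 RPM
shaft IV → the output shaft (gear mesh, 45/70): 12821 ÷ 0.64286 = 19944 RPM

19944 RPM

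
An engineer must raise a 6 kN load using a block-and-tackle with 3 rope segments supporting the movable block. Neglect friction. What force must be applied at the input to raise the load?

2 kN

Block-and-tackle MA = number of supporting rope parts = 3.
Effort = load / MA = 6 / 3 = 2 kN.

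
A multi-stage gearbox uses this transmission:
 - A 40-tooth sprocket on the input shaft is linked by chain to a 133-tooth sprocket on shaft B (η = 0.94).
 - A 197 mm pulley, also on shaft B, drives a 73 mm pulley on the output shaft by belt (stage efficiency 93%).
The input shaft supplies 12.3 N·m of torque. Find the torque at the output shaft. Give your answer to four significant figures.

After the chain (133/40): 12.3 × 3.325 × 0.94 = 38.444 N·m
After the belt (73/197): 38.444 × 0.37056 × 0.93 = 13.248 N·m

13.25 N·m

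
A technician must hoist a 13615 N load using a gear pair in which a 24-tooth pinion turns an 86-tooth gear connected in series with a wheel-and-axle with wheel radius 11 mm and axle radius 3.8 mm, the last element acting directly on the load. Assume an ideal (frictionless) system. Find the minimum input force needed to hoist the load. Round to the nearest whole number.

Gear pair MA = 86/24 = 3.5833.
Wheel-and-axle MA = R/r = 11/3.8 = 2.8947.
Combined ideal MA = 3.5833 × 2.8947 = 10.373.
Effort = load / MA = 13615 / 10.373 = 1312.6 N.

1313 N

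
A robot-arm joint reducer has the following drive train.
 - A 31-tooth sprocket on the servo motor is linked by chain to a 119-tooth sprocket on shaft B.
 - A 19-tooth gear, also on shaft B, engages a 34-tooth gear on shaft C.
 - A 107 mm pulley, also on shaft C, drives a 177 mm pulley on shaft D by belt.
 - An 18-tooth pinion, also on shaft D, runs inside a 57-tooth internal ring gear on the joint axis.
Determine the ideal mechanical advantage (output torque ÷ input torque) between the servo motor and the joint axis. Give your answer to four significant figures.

Each stage contributes driven/driver: chain 119/31 = 3.8387, gear mesh 34/19 = 1.7895, belt 177/107 = 1.6542, internal gear 57/18 = 3.1667.
Overall: 3.8387 × 1.7895 × 1.6542 × 3.1667 = 35.983.

35.98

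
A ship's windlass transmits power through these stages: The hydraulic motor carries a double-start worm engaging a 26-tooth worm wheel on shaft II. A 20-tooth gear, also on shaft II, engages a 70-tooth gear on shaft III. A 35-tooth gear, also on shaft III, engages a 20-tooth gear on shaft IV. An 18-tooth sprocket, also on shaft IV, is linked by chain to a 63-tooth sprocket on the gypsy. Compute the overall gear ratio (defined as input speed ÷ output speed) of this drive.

Each stage contributes driven/driver: worm 26/2 = 13, gear mesh 70/20 = 3.5, gear mesh 20/35 = 0.57143, chain 63/18 = 3.5.
Overall: 13 × 3.5 × 0.57143 × 3.5 = 91.

91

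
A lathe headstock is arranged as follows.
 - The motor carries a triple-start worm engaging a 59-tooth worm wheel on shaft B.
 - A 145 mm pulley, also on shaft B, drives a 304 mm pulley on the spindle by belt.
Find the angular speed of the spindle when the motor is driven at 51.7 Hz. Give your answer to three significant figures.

the motor → shaft B (worm, 59/3): 51.7 ÷ 19.667 = 2.6288 Hz
shaft B → the spindle (belt, 304/145): 2.6288 ÷ 2.0966 = 1.2539 Hz

1.25 Hz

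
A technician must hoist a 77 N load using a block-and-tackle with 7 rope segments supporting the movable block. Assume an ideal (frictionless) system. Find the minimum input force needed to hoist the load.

Block-and-tackle MA = number of supporting rope parts = 7.
Effort = load / MA = 77 / 7 = 11 N.

11 N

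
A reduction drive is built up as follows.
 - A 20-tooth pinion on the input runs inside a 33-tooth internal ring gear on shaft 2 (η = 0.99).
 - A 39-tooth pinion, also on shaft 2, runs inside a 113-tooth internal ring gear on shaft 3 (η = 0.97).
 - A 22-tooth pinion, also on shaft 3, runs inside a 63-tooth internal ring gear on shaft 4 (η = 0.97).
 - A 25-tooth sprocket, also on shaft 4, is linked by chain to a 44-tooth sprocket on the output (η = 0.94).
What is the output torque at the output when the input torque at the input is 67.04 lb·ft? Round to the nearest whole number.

After the internal gear (33/20): 67.04 × 1.65 × 0.99 = 109.51 lb·ft
After the internal gear (113/39): 109.51 × 2.8974 × 0.97 = 307.78 lb·ft
After the internal gear (63/22): 307.78 × 2.8636 × 0.97 = 854.93 lb·ft
After the chain (44/25): 854.93 × 1.76 × 0.94 = 1414.4 lb·ft

1414 lb·ft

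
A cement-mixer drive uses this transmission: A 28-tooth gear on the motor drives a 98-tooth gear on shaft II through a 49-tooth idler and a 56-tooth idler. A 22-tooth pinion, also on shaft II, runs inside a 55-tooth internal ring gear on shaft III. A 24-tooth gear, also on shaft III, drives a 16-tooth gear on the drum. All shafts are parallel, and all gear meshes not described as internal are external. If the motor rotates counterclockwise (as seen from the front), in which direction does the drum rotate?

the motor → shaft II: driver → idler → idler → driven is 3 external meshes, 3 reversals → CW.
shaft II → shaft III: internal mesh, same direction → CW.
shaft III → the drum: external mesh, 1 reversal → CCW.
4 reversals in total — an even number — so the drum turns the same way as the motor.

counterclockwise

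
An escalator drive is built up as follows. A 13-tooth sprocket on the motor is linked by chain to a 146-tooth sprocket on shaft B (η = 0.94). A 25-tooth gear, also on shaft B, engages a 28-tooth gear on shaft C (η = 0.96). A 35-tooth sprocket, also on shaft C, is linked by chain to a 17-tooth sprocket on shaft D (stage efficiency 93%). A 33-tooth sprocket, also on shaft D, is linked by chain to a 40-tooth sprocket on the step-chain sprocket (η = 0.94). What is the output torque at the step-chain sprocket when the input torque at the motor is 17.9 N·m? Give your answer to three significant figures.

After the chain (146/13): 17.9 × 11.231 × 0.94 = 188.97 N·m
After the gear mesh (28/25): 188.97 × 1.12 × 0.96 = 203.18 N·m
After the chain (17/35): 203.18 × 0.48571 × 0.93 = 91.779 N·m
After the chain (40/33): 91.779 × 1.2121 × 0.94 = 104.57 N·m

105 N·m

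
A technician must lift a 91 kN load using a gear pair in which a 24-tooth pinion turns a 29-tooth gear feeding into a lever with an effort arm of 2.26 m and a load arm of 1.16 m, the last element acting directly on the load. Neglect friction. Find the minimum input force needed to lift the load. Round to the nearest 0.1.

Gear pair MA = 29/24 = 1.2083.
Lever MA = effort arm / load arm = 2.26/1.16 = 1.9483.
Combined ideal MA = 1.2083 × 1.9483 = 2.3542.
Effort = load / MA = 91 / 2.3542 = 38.655 kN.

38.7 kN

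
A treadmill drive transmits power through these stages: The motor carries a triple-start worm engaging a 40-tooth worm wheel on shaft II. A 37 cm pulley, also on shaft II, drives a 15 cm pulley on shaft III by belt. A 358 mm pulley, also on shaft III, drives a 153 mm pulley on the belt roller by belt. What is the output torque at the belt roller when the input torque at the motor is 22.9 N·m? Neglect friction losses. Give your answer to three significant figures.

52.9 N·m

After the worm (40/3): 22.9 × 13.333 = 305.33 N·m
After the belt (15/37): 305.33 × 0.40541 = 123.78 N·m
After the belt (153/358): 123.78 × 0.42737 = 52.902 N·m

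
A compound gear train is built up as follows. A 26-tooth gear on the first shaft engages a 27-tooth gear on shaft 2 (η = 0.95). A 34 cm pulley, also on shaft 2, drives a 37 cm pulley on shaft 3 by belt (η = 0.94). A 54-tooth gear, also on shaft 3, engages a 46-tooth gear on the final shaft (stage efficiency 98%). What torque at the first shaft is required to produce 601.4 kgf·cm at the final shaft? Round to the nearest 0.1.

Overall ratio R = 1.0385 × 1.0882 × 0.85185 = 0.96267; overall efficiency η = 0.95 × 0.94 × 0.98 = 0.8751.
Input torque = output torque / (R × η) = 601.4 / (0.96267 × 0.8751) = 713.85 kgf·cm.

713.9 kgf·cm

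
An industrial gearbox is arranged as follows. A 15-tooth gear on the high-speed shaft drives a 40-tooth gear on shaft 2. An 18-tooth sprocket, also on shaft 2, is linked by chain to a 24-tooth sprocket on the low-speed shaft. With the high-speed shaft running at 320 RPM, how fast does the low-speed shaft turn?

90 RPM

Gear mesh: ratio = 40/15 = 2.6667, so shaft 2 turns at 320 / 2.6667 = 120 RPM.
Chain: ratio = 24/18 = 1.3333, so the low-speed shaft turns at 120 / 1.3333 = 90 RPM.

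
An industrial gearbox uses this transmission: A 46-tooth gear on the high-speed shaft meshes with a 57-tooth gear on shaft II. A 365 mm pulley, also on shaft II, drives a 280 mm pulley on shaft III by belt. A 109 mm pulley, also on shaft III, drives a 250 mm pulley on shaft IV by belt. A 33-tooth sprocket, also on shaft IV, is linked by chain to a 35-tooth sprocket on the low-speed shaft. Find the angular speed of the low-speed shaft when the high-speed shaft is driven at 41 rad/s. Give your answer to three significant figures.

17.7 rad/s

the high-speed shaft → shaft II (gear mesh, 57/46): 41 ÷ 1.2391 = 33.088 rad/s
shaft II → shaft III (belt, 280/365): 33.088 ÷ 0.76712 = 43.132 rad/s
shaft III → shaft IV (belt, 250/109): 43.132 ÷ 2.2936 = 18.806 rad/s
shaft IV → the low-speed shaft (chain, 35/33): 18.806 ÷ 1.0606 = 17.731 rad/s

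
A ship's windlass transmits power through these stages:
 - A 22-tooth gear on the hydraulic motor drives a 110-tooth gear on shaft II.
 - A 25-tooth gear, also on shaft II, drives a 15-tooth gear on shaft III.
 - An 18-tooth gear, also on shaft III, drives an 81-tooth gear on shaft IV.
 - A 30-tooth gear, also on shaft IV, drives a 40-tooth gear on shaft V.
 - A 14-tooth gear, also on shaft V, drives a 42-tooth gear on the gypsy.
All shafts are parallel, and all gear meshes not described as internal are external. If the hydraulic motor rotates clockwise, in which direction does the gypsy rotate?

the hydraulic motor → shaft II: external mesh, 1 reversal → CCW.
shaft II → shaft III: external mesh, 1 reversal → CW.
shaft III → shaft IV: external mesh, 1 reversal → CCW.
shaft IV → shaft V: external mesh, 1 reversal → CW.
shaft V → the gypsy: external mesh, 1 reversal → CCW.
5 reversals in total — an odd number — so the gypsy turns opposite to the hydraulic motor.

counterclockwise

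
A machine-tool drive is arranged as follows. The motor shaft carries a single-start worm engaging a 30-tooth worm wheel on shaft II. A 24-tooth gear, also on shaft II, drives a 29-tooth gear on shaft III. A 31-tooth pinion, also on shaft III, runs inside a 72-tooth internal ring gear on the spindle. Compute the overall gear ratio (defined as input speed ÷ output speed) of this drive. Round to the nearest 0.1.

84.2

Each stage contributes driven/driver: worm 30/1 = 30, gear mesh 29/24 = 1.2083, internal gear 72/31 = 2.3226.
Overall: 30 × 1.2083 × 2.3226 = 84.194.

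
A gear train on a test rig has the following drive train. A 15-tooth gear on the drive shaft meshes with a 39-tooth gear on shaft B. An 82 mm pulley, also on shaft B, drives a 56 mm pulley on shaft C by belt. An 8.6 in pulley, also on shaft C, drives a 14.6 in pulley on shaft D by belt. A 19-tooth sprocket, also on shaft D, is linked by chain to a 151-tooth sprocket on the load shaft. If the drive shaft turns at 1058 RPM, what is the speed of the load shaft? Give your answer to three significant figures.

gear mesh 39/15 = 2.6 → 1058/2.6 = 406.92 RPM
belt 56/82 = 0.68293 → 406.92/0.68293 = 595.85 RPM
belt 14.6/8.6 = 1.6977 → 595.85/1.6977 = 350.98 RPM
chain 151/19 = 7.9474 → 350.98/7.9474 = 44.163 RPM

44.2 RPM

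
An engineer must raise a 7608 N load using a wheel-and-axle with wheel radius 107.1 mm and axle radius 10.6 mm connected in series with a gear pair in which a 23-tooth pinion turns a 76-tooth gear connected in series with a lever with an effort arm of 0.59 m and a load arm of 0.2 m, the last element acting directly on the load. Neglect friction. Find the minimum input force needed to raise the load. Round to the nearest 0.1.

77.2 N

Wheel-and-axle MA = R/r = 107.1/10.6 = 10.104.
Gear pair MA = 76/23 = 3.3043.
Lever MA = effort arm / load arm = 0.59/0.2 = 2.95.
Combined ideal MA = 10.104 × 3.3043 × 2.95 = 98.49.
Effort = load / MA = 7608 / 98.49 = 77.247 N.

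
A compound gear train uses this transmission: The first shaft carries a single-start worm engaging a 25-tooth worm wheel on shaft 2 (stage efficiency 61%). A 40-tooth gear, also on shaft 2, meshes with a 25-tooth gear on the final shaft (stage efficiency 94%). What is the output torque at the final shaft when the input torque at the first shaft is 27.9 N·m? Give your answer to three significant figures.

Worm: ratio = 25/1 = 25; torque at shaft 2 = 27.9 × 25 × 0.61 = 425.47 N·m.
Gear mesh: ratio = 25/40 = 0.625; torque at the final shaft = 425.47 × 0.625 × 0.94 = 249.97 N·m.

250 N·m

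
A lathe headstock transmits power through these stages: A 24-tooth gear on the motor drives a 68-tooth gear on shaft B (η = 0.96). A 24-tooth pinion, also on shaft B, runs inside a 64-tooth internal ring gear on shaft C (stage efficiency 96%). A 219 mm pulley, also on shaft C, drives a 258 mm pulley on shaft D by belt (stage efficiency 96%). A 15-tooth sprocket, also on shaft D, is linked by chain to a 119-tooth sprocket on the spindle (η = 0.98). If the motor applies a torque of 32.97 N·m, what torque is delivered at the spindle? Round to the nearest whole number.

Gear mesh: ratio = 68/24 = 2.8333; torque at shaft B = 32.97 × 2.8333 × 0.96 = 89.678 N·m.
Internal gear: ratio = 64/24 = 2.6667; torque at shaft C = 89.678 × 2.6667 × 0.96 = 229.58 N·m.
Belt: ratio = 258/219 = 1.1781; torque at shaft D = 229.58 × 1.1781 × 0.96 = 259.64 N·m.
Chain: ratio = 119/15 = 7.9333; torque at the spindle = 259.64 × 7.9333 × 0.98 = 2018.6 N·m.

2019 N·m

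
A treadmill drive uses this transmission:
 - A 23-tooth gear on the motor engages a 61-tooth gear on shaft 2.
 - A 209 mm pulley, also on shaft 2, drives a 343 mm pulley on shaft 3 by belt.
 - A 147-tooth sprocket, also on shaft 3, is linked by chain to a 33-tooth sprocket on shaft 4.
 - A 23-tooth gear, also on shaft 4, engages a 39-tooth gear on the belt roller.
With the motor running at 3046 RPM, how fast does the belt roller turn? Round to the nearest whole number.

1838 RPM

the motor → shaft 2 (gear mesh, 61/23): 3046 ÷ 2.6522 = 1148.5 RPM
shaft 2 → shaft 3 (belt, 343/209): 1148.5 ÷ 1.6411 = 699.81 RPM
shaft 3 → shaft 4 (chain, 33/147): 699.81 ÷ 0.22449 = 3117.3 RPM
shaft 4 → the belt roller (gear mesh, 39/23): 3117.3 ÷ 1.6957 = 1838.4 RPM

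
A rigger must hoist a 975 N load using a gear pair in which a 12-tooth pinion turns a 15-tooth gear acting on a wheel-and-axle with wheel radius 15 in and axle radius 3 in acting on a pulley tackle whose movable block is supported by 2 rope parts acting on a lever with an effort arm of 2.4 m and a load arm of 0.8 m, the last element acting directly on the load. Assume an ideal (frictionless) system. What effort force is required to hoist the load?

26 N

Gear pair MA = 15/12 = 1.25.
Wheel-and-axle MA = R/r = 15/3 = 5.
Block-and-tackle MA = number of supporting rope parts = 2.
Lever MA = effort arm / load arm = 2.4/0.8 = 3.
Combined ideal MA = 1.25 × 5 × 2 × 3 = 37.5.
Effort = load / MA = 975 / 37.5 = 26 N.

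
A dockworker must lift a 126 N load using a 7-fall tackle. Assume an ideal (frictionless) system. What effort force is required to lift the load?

Block-and-tackle MA = number of supporting rope parts = 7.
Effort = load / MA = 126 / 7 = 18 N.

18 N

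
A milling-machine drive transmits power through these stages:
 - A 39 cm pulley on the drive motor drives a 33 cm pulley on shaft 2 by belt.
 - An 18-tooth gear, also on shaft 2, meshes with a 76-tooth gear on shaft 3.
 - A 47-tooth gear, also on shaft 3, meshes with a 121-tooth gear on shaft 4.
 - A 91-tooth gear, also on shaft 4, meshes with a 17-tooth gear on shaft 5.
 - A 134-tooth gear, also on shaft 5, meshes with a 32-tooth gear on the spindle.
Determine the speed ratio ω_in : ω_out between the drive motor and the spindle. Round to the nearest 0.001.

Each stage contributes driven/driver: belt 33/39 = 0.84615, gear mesh 76/18 = 4.2222, gear mesh 121/47 = 2.5745, gear mesh 17/91 = 0.18681, gear mesh 32/134 = 0.23881.
Overall: 0.84615 × 4.2222 × 2.5745 × 0.18681 × 0.23881 = 0.41033.

0.410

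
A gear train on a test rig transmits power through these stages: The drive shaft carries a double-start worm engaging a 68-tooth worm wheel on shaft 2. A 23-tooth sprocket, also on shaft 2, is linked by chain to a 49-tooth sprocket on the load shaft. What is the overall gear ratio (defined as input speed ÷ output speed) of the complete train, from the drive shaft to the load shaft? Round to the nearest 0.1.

Each stage contributes driven/driver: worm 68/2 = 34, chain 49/23 = 2.1304.
Overall: 34 × 2.1304 = 72.435.

72.4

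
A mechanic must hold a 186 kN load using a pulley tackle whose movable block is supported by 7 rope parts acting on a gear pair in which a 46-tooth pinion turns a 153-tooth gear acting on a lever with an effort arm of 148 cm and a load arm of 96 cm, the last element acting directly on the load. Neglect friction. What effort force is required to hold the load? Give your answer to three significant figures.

5.18 kN

Block-and-tackle MA = number of supporting rope parts = 7.
Gear pair MA = 153/46 = 3.3261.
Lever MA = effort arm / load arm = 148/96 = 1.5417.
Combined ideal MA = 7 × 3.3261 × 1.5417 = 35.894.
Effort = load / MA = 186 / 35.894 = 5.1819 kN.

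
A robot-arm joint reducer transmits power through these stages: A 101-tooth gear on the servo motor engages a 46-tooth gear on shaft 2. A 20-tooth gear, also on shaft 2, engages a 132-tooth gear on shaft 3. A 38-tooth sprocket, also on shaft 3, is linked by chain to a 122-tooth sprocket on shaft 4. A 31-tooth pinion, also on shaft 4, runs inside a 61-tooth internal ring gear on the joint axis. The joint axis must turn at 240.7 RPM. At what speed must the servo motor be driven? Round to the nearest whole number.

4571 RPM

Overall ratio R = 0.45545 × 6.6 × 3.2105 × 1.9677 = 18.99.
Required input speed = output speed × R = 240.7 × 18.99 = 4570.9 RPM.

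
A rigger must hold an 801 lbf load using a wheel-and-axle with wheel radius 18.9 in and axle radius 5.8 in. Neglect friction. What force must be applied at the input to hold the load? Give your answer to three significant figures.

246 lbf

Wheel-and-axle MA = R/r = 18.9/5.8 = 3.2586.
Effort = load / MA = 801 / 3.2586 = 245.81 lbf.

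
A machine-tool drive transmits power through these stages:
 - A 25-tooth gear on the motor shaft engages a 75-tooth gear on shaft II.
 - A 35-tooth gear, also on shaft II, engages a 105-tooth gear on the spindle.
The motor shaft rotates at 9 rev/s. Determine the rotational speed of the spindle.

gear mesh 75/25 = 3 → 9/3 = 3 rev/s
gear mesh 105/35 = 3 → 3/3 = 1 rev/s

1 rev/s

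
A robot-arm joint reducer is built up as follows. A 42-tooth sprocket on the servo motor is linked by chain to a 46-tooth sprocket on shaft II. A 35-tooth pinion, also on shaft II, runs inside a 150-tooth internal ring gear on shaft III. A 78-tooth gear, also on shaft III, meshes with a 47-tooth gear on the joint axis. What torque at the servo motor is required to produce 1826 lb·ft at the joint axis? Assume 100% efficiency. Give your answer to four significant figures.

645.6 lb·ft

Overall ratio R = 1.0952 × 4.2857 × 0.60256 = 2.8284.
Input torque = output torque / R = 1826 / 2.8284 = 645.6 lb·ft.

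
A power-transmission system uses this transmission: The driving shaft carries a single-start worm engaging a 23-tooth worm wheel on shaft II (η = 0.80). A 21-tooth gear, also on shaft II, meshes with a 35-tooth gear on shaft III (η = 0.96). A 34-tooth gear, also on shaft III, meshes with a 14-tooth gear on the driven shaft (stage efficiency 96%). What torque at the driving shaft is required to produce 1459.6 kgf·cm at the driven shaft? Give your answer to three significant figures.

Overall ratio R = 23 × 1.6667 × 0.41176 = 15.784; overall efficiency η = 0.80 × 0.96 × 0.96 = 0.7373.
Input torque = output torque / (R × η) = 1459.6 / (15.784 × 0.7373) = 125.42 kgf·cm.

125 kgf·cm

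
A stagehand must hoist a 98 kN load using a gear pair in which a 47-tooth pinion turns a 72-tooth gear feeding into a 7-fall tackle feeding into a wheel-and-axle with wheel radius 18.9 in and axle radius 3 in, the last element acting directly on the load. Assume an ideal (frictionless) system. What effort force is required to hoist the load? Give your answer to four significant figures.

Gear pair MA = 72/47 = 1.5319.
Block-and-tackle MA = number of supporting rope parts = 7.
Wheel-and-axle MA = R/r = 18.9/3 = 6.3.
Combined ideal MA = 1.5319 × 7 × 6.3 = 67.557.
Effort = load / MA = 98 / 67.557 = 1.4506 kN.

1.451 kN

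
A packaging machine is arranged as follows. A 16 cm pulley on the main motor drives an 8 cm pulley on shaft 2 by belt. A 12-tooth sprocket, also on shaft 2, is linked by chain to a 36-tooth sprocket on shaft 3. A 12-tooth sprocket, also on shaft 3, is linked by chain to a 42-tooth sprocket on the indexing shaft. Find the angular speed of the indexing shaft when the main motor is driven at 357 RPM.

68 RPM

Belt: ratio = 8/16 = 0.5, so shaft 2 turns at 357 / 0.5 = 714 RPM.
Chain: ratio = 36/12 = 3, so shaft 3 turns at 714 / 3 = 238 RPM.
Chain: ratio = 42/12 = 3.5, so the indexing shaft turns at 238 / 3.5 = 68 RPM.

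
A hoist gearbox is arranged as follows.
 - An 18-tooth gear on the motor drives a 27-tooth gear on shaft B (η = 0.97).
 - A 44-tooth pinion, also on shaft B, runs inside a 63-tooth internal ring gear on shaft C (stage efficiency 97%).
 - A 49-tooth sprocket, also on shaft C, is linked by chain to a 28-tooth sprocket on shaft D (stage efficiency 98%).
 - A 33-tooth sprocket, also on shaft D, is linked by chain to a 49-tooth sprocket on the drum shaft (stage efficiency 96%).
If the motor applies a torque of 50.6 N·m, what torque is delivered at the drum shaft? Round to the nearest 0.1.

After the gear mesh (27/18): 50.6 × 1.5 × 0.97 = 73.623 N·m
After the internal gear (63/44): 73.623 × 1.4318 × 0.97 = 102.25 N·m
After the chain (28/49): 102.25 × 0.57143 × 0.98 = 57.261 N·m
After the chain (49/33): 57.261 × 1.4848 × 0.96 = 81.623 N·m

81.6 N·m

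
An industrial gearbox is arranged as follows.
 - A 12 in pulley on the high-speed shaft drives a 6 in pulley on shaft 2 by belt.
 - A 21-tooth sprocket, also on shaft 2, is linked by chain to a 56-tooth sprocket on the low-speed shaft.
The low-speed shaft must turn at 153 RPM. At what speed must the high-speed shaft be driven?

Overall ratio R = 0.5 × 2.6667 = 1.3333.
Required input speed = output speed × R = 153 × 1.3333 = 204 RPM.

204 RPM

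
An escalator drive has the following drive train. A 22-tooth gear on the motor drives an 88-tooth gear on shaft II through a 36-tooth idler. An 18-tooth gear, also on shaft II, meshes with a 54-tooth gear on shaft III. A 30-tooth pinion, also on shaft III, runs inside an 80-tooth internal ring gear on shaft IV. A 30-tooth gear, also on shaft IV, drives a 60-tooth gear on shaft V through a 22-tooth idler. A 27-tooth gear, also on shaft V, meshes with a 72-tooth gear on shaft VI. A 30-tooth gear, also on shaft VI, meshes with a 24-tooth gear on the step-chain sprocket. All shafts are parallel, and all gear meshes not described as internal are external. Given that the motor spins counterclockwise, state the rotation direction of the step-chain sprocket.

the motor → shaft II: driver → idler → driven is 2 external meshes, 2 reversals → CCW.
shaft II → shaft III: external mesh, 1 reversal → CW.
shaft III → shaft IV: internal mesh, same direction → CW.
shaft IV → shaft V: driver → idler → driven is 2 external meshes, 2 reversals → CW.
shaft V → shaft VI: external mesh, 1 reversal → CCW.
shaft VI → the step-chain sprocket: external mesh, 1 reversal → CW.
7 reversals in total — an odd number — so the step-chain sprocket turns opposite to the motor.

clockwise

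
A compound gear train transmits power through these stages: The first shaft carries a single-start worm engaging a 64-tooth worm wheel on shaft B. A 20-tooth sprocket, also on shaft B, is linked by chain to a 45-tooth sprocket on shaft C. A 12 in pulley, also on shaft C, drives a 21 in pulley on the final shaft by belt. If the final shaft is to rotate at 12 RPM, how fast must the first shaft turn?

3024 RPM

Overall ratio R = 64 × 2.25 × 1.75 = 252.
Required input speed = output speed × R = 12 × 252 = 3024 RPM.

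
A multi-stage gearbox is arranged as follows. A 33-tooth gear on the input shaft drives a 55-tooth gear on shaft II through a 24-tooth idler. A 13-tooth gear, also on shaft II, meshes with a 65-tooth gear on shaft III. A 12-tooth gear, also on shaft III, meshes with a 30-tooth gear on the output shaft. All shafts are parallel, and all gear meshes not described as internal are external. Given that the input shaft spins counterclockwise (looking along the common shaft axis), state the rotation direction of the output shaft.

the input shaft → shaft II: driver → idler → driven is 2 external meshes, 2 reversals → CCW.
shaft II → shaft III: external mesh, 1 reversal → CW.
shaft III → the output shaft: external mesh, 1 reversal → CCW.
4 reversals in total — an even number — so the output shaft turns the same way as the input shaft.

counterclockwise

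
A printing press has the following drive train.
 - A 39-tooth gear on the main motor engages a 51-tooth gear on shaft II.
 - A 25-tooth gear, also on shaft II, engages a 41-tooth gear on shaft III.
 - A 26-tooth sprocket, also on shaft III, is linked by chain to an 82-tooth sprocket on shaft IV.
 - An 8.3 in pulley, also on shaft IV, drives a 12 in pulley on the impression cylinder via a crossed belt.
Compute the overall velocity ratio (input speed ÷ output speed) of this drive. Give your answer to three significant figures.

Each stage contributes driven/driver: gear mesh 51/39 = 1.3077, gear mesh 41/25 = 1.64, chain 82/26 = 3.1538, belt 12/8.3 = 1.4458.
Overall: 1.3077 × 1.64 × 3.1538 × 1.4458 = 9.779.

9.78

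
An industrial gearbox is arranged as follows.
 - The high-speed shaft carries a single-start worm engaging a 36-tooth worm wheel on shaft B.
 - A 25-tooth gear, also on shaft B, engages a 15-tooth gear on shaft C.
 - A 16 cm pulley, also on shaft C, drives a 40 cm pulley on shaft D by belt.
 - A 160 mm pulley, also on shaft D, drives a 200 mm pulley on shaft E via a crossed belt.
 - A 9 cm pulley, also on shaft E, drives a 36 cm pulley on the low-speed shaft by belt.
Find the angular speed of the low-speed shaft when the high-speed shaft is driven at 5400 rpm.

20 rpm

Worm: ratio = 36/1 = 36, so shaft B turns at 5400 / 36 = 150 rpm.
Gear mesh: ratio = 15/25 = 0.6, so shaft C turns at 150 / 0.6 = 250 rpm.
Belt: ratio = 40/16 = 2.5, so shaft D turns at 250 / 2.5 = 100 rpm.
Belt: ratio = 200/160 = 1.25, so shaft E turns at 100 / 1.25 = 80 rpm.
Belt: ratio = 36/9 = 4, so the low-speed shaft turns at 80 / 4 = 20 rpm.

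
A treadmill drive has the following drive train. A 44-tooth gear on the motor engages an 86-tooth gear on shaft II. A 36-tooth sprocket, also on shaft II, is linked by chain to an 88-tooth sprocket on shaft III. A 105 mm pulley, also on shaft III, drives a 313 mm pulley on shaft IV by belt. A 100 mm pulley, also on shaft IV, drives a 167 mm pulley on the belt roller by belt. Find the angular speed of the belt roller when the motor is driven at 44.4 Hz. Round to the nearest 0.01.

gear mesh 86/44 = 1.9545 → 44.4/1.9545 = 22.716 Hz
chain 88/36 = 2.4444 → 22.716/2.4444 = 9.293 Hz
belt 313/105 = 2.981 → 9.293/2.981 = 3.1175 Hz
belt 167/100 = 1.67 → 3.1175/1.67 = 1.8667 Hz

1.87 Hz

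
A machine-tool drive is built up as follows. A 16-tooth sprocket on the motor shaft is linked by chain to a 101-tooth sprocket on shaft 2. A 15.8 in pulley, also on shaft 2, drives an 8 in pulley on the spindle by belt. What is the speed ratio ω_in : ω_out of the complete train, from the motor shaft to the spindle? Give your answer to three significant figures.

3.20

Each stage contributes driven/driver: chain 101/16 = 6.3125, belt 8/15.8 = 0.50633.
Overall: 6.3125 × 0.50633 = 3.1962.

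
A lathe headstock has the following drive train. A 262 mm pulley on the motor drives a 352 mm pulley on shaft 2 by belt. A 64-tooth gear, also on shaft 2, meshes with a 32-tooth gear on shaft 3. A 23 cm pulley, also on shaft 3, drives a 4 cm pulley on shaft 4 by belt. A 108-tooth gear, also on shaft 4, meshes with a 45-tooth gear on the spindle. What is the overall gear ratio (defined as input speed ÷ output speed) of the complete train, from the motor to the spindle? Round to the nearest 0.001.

Each stage contributes driven/driver: belt 352/262 = 1.3435, gear mesh 32/64 = 0.5, belt 4/23 = 0.17391, gear mesh 45/108 = 0.41667.
Overall: 1.3435 × 0.5 × 0.17391 × 0.41667 = 0.048678.

0.049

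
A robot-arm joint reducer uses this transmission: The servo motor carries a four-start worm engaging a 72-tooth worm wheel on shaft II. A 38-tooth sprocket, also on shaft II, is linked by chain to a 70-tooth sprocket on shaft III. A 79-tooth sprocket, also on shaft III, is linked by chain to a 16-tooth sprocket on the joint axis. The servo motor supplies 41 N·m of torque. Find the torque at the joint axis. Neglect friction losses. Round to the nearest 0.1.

275.3 N·m

worm 72/4 = 18 → τ = 41·18 = 738 N·m
chain 70/38 = 1.8421 → τ = 738·1.8421 = 1359.5 N·m
chain 16/79 = 0.20253 → τ = 1359.5·0.20253 = 275.34 N·m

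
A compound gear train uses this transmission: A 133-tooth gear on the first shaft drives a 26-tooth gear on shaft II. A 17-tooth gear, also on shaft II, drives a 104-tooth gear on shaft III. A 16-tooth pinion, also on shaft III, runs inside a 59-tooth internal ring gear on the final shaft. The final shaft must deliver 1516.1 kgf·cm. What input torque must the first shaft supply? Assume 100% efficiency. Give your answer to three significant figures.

Overall ratio R = 0.19549 × 6.1176 × 3.6875 = 4.41.
Input torque = output torque / R = 1516.1 / 4.41 = 343.79 kgf·cm.

344 kgf·cm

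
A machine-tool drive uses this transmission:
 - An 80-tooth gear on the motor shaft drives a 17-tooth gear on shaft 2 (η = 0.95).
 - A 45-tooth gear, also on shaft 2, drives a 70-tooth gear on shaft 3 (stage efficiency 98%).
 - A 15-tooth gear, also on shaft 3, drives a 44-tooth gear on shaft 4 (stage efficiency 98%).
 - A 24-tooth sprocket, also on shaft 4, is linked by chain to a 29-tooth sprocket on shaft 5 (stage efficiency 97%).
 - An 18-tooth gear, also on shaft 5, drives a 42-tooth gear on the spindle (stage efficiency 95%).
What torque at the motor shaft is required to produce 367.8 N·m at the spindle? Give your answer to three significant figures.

Overall ratio R = 0.2125 × 1.5556 × 2.9333 × 1.2083 × 2.3333 = 2.7338; overall efficiency η = 0.95 × 0.98 × 0.98 × 0.97 × 0.95 = 0.8408.
Input torque = output torque / (R × η) = 367.8 / (2.7338 × 0.8408) = 160.02 N·m.

160 N·m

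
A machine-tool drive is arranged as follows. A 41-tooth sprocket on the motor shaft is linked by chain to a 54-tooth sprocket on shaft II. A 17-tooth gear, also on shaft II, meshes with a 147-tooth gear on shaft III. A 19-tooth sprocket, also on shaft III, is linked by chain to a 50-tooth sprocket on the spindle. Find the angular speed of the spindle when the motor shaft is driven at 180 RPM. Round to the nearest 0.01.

6.01 RPM

the motor shaft → shaft II (chain, 54/41): 180 ÷ 1.3171 = 136.67 RPM
shaft II → shaft III (gear mesh, 147/17): 136.67 ÷ 8.6471 = 15.805 RPM
shaft III → the spindle (chain, 50/19): 15.805 ÷ 2.6316 = 6.0059 RPM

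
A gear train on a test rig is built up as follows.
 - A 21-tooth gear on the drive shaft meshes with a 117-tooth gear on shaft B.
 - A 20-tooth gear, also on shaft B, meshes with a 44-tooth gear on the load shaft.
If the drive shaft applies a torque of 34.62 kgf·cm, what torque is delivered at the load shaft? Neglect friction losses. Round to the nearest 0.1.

424.3 kgf·cm

Gear mesh: ratio = 117/21 = 5.5714; torque at shaft B = 34.62 × 5.5714 = 192.88 kgf·cm.
Gear mesh: ratio = 44/20 = 2.2; torque at the load shaft = 192.88 × 2.2 = 424.34 kgf·cm.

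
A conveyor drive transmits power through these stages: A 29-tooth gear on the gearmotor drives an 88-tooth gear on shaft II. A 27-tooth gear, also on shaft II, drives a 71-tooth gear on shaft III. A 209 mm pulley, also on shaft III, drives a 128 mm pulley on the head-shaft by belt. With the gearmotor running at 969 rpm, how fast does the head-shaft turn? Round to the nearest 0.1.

198.3 rpm

Gear mesh: ratio = 88/29 = 3.0345, so shaft II turns at 969 / 3.0345 = 319.33 rpm.
Gear mesh: ratio = 71/27 = 2.6296, so shaft III turns at 319.33 / 2.6296 = 121.44 rpm.
Belt: ratio = 128/209 = 0.61244, so the head-shaft turns at 121.44 / 0.61244 = 198.28 rpm.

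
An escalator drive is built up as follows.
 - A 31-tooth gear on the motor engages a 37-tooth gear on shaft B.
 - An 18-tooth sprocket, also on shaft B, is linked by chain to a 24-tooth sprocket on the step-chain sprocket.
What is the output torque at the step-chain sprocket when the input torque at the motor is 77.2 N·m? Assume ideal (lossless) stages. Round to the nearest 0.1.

gear mesh 37/31 = 1.1935 → τ = 77.2·1.1935 = 92.142 N·m
chain 24/18 = 1.3333 → τ = 92.142·1.3333 = 122.86 N·m

122.9 N·m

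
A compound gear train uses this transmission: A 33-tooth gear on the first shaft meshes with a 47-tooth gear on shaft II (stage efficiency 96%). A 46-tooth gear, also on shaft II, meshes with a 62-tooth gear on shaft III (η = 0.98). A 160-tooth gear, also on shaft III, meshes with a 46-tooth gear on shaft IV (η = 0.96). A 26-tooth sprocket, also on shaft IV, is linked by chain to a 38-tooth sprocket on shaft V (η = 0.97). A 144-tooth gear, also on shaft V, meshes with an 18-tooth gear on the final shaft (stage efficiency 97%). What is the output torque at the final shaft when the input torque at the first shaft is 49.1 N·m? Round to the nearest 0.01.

4.21 N·m

gear mesh 47/33 = 1.4242 → τ = 49.1·1.4242·0.96 = 67.133 N·m
gear mesh 62/46 = 1.3478 → τ = 67.133·1.3478·0.98 = 88.674 N·m
gear mesh 46/160 = 0.2875 → τ = 88.674·0.2875·0.96 = 24.474 N·m
chain 38/26 = 1.4615 → τ = 24.474·1.4615·0.97 = 34.697 N·m
gear mesh 18/144 = 0.125 → τ = 34.697·0.125·0.97 = 4.207 N·m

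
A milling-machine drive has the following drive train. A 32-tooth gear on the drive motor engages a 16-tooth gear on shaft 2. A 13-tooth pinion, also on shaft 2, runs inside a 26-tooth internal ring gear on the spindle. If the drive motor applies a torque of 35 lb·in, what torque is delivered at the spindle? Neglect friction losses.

After the gear mesh (16/32): 35 × 0.5 = 17.5 lb·in
After the internal gear (26/13): 17.5 × 2 = 35 lb·in

35 lb·in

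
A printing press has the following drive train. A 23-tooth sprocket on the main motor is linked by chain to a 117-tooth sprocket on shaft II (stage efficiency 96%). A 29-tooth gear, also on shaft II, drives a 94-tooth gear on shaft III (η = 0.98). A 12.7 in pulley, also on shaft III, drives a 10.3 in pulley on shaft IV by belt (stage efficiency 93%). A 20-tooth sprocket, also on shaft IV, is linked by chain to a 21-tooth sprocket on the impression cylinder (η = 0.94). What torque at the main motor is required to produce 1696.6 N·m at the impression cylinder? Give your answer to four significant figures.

146.9 N·m

Overall ratio R = 5.087 × 3.2414 × 0.81102 × 1.05 = 14.041; overall efficiency η = 0.96 × 0.98 × 0.93 × 0.94 = 0.8224.
Input torque = output torque / (R × η) = 1696.6 / (14.041 × 0.8224) = 146.91 N·m.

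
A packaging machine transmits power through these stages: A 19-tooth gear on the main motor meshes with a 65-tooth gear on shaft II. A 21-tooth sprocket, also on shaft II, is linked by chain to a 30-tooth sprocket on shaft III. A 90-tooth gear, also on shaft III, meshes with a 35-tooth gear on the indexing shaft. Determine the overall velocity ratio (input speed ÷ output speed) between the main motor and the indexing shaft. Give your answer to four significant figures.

1.901

Each stage contributes driven/driver: gear mesh 65/19 = 3.4211, chain 30/21 = 1.4286, gear mesh 35/90 = 0.38889.
Overall: 3.4211 × 1.4286 × 0.38889 = 1.9006.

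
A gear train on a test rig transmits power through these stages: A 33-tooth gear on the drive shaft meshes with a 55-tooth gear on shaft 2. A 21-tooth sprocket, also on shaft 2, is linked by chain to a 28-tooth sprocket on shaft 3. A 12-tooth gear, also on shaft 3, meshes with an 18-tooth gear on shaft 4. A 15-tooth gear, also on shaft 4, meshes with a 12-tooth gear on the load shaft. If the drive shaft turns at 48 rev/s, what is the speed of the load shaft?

gear mesh 55/33 = 1.6667 → 48/1.6667 = 28.8 rev/s
chain 28/21 = 1.3333 → 28.8/1.3333 = 21.6 rev/s
gear mesh 18/12 = 1.5 → 21.6/1.5 = 14.4 rev/s
gear mesh 12/15 = 0.8 → 14.4/0.8 = 18 rev/s

18 rev/s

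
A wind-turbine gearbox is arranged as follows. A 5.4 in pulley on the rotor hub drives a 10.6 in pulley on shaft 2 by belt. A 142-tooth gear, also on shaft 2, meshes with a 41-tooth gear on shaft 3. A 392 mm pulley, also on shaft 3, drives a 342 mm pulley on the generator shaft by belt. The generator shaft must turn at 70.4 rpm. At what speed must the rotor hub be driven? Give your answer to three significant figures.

Overall ratio R = 1.963 × 0.28873 × 0.87245 = 0.49448.
Required input speed = output speed × R = 70.4 × 0.49448 = 34.811 rpm.

34.8 rpm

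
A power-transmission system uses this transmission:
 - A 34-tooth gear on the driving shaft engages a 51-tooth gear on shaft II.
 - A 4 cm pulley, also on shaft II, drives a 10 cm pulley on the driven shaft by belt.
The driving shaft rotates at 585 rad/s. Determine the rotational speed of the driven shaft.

gear mesh 51/34 = 1.5 → 585/1.5 = 390 rad/s
belt 10/4 = 2.5 → 390/2.5 = 156 rad/s

156 rad/s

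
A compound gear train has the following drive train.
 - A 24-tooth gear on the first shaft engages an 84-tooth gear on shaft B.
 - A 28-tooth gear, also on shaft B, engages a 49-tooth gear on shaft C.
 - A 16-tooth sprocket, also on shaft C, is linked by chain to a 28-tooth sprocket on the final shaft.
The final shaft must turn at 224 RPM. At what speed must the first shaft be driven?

2401 RPM

Overall ratio R = 3.5 × 1.75 × 1.75 = 10.719.
Required input speed = output speed × R = 224 × 10.719 = 2401 RPM.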